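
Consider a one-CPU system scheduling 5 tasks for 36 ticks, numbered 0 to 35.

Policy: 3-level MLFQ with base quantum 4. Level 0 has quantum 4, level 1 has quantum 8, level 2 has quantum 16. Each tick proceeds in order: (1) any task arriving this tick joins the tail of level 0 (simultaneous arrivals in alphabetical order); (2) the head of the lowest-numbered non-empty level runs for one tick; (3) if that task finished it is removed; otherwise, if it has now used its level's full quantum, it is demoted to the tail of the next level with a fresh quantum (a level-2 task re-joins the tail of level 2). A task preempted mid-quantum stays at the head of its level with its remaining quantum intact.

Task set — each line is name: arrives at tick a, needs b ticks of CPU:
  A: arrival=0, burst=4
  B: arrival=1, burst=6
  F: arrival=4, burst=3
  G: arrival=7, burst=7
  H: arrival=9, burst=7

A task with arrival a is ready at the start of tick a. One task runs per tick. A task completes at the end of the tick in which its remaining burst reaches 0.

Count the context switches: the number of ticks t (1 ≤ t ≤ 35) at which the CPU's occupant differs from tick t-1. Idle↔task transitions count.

t=0: L0/L1/L2 = A/-/- → run A
t=1: L0/L1/L2 = AB/-/- → run A
t=2: L0/L1/L2 = AB/-/- → run A
t=3: L0/L1/L2 = AB/-/- → run A
t=4: L0/L1/L2 = BF/-/- → run B
t=5: L0/L1/L2 = BF/-/- → run B
t=6: L0/L1/L2 = BF/-/- → run B
t=7: L0/L1/L2 = BFG/-/- → run B
t=8: L0/L1/L2 = FG/B/- → run F
t=9: L0/L1/L2 = FGH/B/- → run F
t=10: L0/L1/L2 = FGH/B/- → run F
t=11: L0/L1/L2 = GH/B/- → run G
t=12: L0/L1/L2 = GH/B/- → run G
t=13: L0/L1/L2 = GH/B/- → run G
t=14: L0/L1/L2 = GH/B/- → run G
t=15: L0/L1/L2 = H/BG/- → run H
t=16: L0/L1/L2 = H/BG/- → run H
t=17: L0/L1/L2 = H/BG/- → run H
t=18: L0/L1/L2 = H/BG/- → run H
t=19: L0/L1/L2 = -/BGH/- → run B
t=20: L0/L1/L2 = -/BGH/- → run B
t=21: L0/L1/L2 = -/GH/- → run G
t=22: L0/L1/L2 = -/GH/- → run G
t=23: L0/L1/L2 = -/GH/- → run G
t=24: L0/L1/L2 = -/H/- → run H
t=25: L0/L1/L2 = -/H/- → run H
t=26: L0/L1/L2 = -/H/- → run H
t=27: (idle)
t=28: (idle)
t=29: (idle)
t=30: (idle)
t=31: (idle)
t=32: (idle)
t=33: (idle)
t=34: (idle)
t=35: (idle)

context switches = 8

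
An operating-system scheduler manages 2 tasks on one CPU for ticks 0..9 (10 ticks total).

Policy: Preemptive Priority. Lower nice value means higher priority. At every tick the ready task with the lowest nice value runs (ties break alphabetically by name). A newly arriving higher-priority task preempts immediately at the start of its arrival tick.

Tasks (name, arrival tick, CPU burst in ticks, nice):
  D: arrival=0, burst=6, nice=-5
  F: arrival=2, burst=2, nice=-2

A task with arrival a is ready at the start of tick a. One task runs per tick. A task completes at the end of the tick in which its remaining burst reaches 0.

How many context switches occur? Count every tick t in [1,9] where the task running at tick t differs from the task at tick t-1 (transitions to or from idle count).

t=0: ready={D} → run D
t=1: ready={D} → run D
t=2: ready={D,F} → run D
t=3: ready={D,F} → run D
t=4: ready={D,F} → run D
t=5: ready={D,F} → run D
t=6: ready={F} → run F
t=7: ready={F} → run F
t=8: (idle)
t=9: (idle)

context switches = 2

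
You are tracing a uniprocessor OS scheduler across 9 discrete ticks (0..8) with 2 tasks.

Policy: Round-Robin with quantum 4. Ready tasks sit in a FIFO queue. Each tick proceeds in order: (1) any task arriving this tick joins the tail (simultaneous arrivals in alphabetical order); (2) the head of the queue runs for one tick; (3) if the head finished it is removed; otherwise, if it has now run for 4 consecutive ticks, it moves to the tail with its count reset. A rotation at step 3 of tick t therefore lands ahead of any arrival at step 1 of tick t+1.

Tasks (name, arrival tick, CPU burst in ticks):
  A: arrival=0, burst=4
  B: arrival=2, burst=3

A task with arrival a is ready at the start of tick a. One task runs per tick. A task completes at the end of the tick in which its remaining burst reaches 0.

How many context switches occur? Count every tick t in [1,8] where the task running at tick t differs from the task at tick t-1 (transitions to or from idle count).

t=0: queue=[A] q_used=0 → run A
t=1: queue=[A] q_used=1 → run A
t=2: queue=[A,B] q_used=2 → run A
t=3: queue=[A,B] q_used=3 → run A
t=4: queue=[B] q_used=0 → run B
t=5: queue=[B] q_used=1 → run B
t=6: queue=[B] q_used=2 → run B
t=7: (idle)
t=8: (idle)

context switches = 2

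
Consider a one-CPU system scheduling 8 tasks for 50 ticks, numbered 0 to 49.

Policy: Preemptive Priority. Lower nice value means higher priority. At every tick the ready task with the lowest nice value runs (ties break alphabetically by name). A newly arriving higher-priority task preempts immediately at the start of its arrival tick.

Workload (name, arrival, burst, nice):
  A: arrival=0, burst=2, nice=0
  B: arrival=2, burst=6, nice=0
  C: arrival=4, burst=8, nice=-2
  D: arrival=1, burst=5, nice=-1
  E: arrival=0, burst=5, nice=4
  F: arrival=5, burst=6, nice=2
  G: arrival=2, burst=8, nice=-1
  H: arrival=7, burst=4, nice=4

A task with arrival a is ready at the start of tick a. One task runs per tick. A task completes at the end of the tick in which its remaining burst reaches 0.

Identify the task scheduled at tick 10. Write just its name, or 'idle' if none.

running at tick 10 = C

t=0: ready={A,E} → run A
t=1: ready={A,D,E} → run D
t=2: ready={A,B,D,E,G} → run D
t=3: ready={A,B,D,E,G} → run D
t=4: ready={A,B,C,D,E,G} → run C
t=5: ready={A,B,C,D,E,F,G} → run C
t=6: ready={A,B,C,D,E,F,G} → run C
t=7: ready={A,B,C,D,E,F,G,H} → run C
t=8: ready={A,B,C,D,E,F,G,H} → run C
t=9: ready={A,B,C,D,E,F,G,H} → run C
t=10: ready={A,B,C,D,E,F,G,H} → run C
t=11: ready={A,B,C,D,E,F,G,H} → run C
t=12: ready={A,B,D,E,F,G,H} → run D
t=13: ready={A,B,D,E,F,G,H} → run D
t=14: ready={A,B,E,F,G,H} → run G
t=15: ready={A,B,E,F,G,H} → run G
t=16: ready={A,B,E,F,G,H} → run G
t=17: ready={A,B,E,F,G,H} → run G
t=18: ready={A,B,E,F,G,H} → run G
t=19: ready={A,B,E,F,G,H} → run G
t=20: ready={A,B,E,F,G,H} → run G
t=21: ready={A,B,E,F,G,H} → run G
t=22: ready={A,B,E,F,H} → run A
t=23: ready={B,E,F,H} → run B
t=24: ready={B,E,F,H} → run B
t=25: ready={B,E,F,H} → run B
t=26: ready={B,E,F,H} → run B
t=27: ready={B,E,F,H} → run B
t=28: ready={B,E,F,H} → run B
t=29: ready={E,F,H} → run F
t=30: ready={E,F,H} → run F
t=31: ready={E,F,H} → run F
t=32: ready={E,F,H} → run F
t=33: ready={E,F,H} → run F
t=34: ready={E,F,H} → run F
t=35: ready={E,H} → run E
t=36: ready={E,H} → run E
t=37: ready={E,H} → run E
t=38: ready={E,H} → run E
t=39: ready={E,H} → run E
t=40: ready={H} → run H
t=41: ready={H} → run H
t=42: ready={H} → run H
t=43: ready={H} → run H
t=44: (idle)
t=45: (idle)
t=46: (idle)
t=47: (idle)
t=48: (idle)
t=49: (idle)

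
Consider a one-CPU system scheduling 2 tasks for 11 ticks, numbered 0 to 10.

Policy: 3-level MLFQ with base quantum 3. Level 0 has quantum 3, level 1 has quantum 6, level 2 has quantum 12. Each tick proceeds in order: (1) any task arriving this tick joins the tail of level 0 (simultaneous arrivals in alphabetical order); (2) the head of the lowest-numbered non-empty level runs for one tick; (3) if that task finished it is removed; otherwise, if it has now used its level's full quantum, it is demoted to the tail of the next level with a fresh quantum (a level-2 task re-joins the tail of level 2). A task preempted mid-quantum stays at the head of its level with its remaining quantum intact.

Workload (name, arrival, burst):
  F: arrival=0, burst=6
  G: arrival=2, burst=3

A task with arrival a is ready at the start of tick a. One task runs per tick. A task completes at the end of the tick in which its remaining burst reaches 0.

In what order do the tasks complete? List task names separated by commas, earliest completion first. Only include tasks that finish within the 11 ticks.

t=0: L0/L1/L2 = F/-/- → run F
t=1: L0/L1/L2 = F/-/- → run F
t=2: L0/L1/L2 = FG/-/- → run F
t=3: L0/L1/L2 = G/F/- → run G
t=4: L0/L1/L2 = G/F/- → run G
t=5: L0/L1/L2 = G/F/- → run G
t=6: L0/L1/L2 = -/F/- → run F
t=7: L0/L1/L2 = -/F/- → run F
t=8: L0/L1/L2 = -/F/- → run F
t=9: (idle)
t=10: (idle)

completion order = G, F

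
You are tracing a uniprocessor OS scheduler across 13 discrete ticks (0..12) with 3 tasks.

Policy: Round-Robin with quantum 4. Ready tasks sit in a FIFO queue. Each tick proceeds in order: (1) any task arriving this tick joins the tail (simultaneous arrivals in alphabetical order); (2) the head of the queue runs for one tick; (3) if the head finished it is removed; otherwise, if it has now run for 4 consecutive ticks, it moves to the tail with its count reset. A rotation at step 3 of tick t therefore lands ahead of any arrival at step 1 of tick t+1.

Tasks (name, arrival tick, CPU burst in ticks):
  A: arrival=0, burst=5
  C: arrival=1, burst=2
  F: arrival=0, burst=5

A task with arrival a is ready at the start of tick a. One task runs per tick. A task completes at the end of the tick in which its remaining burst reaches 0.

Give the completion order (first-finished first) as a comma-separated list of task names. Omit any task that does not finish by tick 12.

t=0: queue=[A,F] q_used=0 → run A
t=1: queue=[A,F,C] q_used=1 → run A
t=2: queue=[A,F,C] q_used=2 → run A
t=3: queue=[A,F,C] q_used=3 → run A
t=4: queue=[F,C,A] q_used=0 → run F
t=5: queue=[F,C,A] q_used=1 → run F
t=6: queue=[F,C,A] q_used=2 → run F
t=7: queue=[F,C,A] q_used=3 → run F
t=8: queue=[C,A,F] q_used=0 → run C
t=9: queue=[C,A,F] q_used=1 → run C
t=10: queue=[A,F] q_used=0 → run A
t=11: queue=[F] q_used=0 → run F
t=12: (idle)

completion order = C, A, F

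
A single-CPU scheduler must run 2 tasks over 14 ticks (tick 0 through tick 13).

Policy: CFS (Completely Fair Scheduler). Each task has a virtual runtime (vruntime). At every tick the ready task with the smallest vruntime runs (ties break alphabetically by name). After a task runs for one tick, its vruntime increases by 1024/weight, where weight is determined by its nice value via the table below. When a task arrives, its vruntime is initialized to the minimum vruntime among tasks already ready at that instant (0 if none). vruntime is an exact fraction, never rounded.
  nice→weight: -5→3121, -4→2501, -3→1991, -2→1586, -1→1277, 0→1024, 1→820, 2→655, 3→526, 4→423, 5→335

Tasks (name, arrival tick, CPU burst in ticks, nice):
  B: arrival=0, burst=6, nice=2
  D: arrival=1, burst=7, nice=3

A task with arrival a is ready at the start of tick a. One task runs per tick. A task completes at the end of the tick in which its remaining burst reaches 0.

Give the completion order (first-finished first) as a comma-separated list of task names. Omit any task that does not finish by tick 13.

completion order = B, D

t=0: vr[B=0] → run B
t=1: vr[B=1024/655 D=1024/655] → run B
t=2: vr[B=2048/655 D=1024/655] → run D
t=3: vr[B=2048/655 D=604672/172265] → run B
t=4: vr[B=3072/655 D=604672/172265] → run D
t=5: vr[B=3072/655 D=940032/172265] → run B
t=6: vr[B=4096/655 D=940032/172265] → run D
t=7: vr[B=4096/655 D=1275392/172265] → run B
t=8: vr[B=1024/131 D=1275392/172265] → run D
t=9: vr[B=1024/131 D=1610752/172265] → run B
t=10: vr[D=1610752/172265] → run D
t=11: vr[D=1946112/172265] → run D
t=12: vr[D=2281472/172265] → run D
t=13: (idle)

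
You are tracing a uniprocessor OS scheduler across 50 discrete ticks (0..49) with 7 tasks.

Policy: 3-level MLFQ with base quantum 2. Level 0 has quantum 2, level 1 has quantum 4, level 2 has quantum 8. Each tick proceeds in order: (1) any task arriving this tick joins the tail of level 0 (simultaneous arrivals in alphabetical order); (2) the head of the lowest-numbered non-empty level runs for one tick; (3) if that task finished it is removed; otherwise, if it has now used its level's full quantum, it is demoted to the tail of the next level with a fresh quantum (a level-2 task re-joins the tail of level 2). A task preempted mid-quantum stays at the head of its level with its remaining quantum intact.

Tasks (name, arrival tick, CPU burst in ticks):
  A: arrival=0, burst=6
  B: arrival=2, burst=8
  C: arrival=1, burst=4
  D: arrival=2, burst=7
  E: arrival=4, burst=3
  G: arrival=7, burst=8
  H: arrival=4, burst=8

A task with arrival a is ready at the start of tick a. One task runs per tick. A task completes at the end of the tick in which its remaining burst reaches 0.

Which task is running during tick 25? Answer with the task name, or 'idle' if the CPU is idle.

t=0: L0/L1/L2 = A/-/- → run A
t=1: L0/L1/L2 = AC/-/- → run A
t=2: L0/L1/L2 = CBD/A/- → run C
t=3: L0/L1/L2 = CBD/A/- → run C
t=4: L0/L1/L2 = BDEH/AC/- → run B
t=5: L0/L1/L2 = BDEH/AC/- → run B
t=6: L0/L1/L2 = DEH/ACB/- → run D
t=7: L0/L1/L2 = DEHG/ACB/- → run D
t=8: L0/L1/L2 = EHG/ACBD/- → run E
t=9: L0/L1/L2 = EHG/ACBD/- → run E
t=10: L0/L1/L2 = HG/ACBDE/- → run H
t=11: L0/L1/L2 = HG/ACBDE/- → run H
t=12: L0/L1/L2 = G/ACBDEH/- → run G
t=13: L0/L1/L2 = G/ACBDEH/- → run G
t=14: L0/L1/L2 = -/ACBDEHG/- → run A
t=15: L0/L1/L2 = -/ACBDEHG/- → run A
t=16: L0/L1/L2 = -/ACBDEHG/- → run A
t=17: L0/L1/L2 = -/ACBDEHG/- → run A
t=18: L0/L1/L2 = -/CBDEHG/- → run C
t=19: L0/L1/L2 = -/CBDEHG/- → run C
t=20: L0/L1/L2 = -/BDEHG/- → run B
t=21: L0/L1/L2 = -/BDEHG/- → run B
t=22: L0/L1/L2 = -/BDEHG/- → run B
t=23: L0/L1/L2 = -/BDEHG/- → run B
t=24: L0/L1/L2 = -/DEHG/B → run D
t=25: L0/L1/L2 = -/DEHG/B → run D
t=26: L0/L1/L2 = -/DEHG/B → run D
t=27: L0/L1/L2 = -/DEHG/B → run D
t=28: L0/L1/L2 = -/EHG/BD → run E
t=29: L0/L1/L2 = -/HG/BD → run H
t=30: L0/L1/L2 = -/HG/BD → run H
t=31: L0/L1/L2 = -/HG/BD → run H
t=32: L0/L1/L2 = -/HG/BD → run H
t=33: L0/L1/L2 = -/G/BDH → run G
t=34: L0/L1/L2 = -/G/BDH → run G
t=35: L0/L1/L2 = -/G/BDH → run G
t=36: L0/L1/L2 = -/G/BDH → run G
t=37: L0/L1/L2 = -/-/BDHG → run B
t=38: L0/L1/L2 = -/-/BDHG → run B
t=39: L0/L1/L2 = -/-/DHG → run D
t=40: L0/L1/L2 = -/-/HG → run H
t=41: L0/L1/L2 = -/-/HG → run H
t=42: L0/L1/L2 = -/-/G → run G
t=43: L0/L1/L2 = -/-/G → run G
t=44: (idle)
t=45: (idle)
t=46: (idle)
t=47: (idle)
t=48: (idle)
t=49: (idle)

running at tick 25 = D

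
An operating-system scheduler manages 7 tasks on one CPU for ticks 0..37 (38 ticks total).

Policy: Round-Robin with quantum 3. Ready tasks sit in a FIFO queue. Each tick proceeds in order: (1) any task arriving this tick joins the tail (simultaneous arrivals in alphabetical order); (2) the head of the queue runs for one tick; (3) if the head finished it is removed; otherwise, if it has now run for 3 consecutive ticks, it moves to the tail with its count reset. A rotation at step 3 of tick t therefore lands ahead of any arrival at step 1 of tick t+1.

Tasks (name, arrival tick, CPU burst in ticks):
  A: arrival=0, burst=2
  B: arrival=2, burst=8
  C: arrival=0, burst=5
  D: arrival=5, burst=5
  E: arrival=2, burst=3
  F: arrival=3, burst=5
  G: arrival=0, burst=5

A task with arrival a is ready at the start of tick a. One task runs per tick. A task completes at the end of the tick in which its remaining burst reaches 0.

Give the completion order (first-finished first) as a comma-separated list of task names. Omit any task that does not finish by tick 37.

t=0: queue=[A,C,G] q_used=0 → run A
t=1: queue=[A,C,G] q_used=1 → run A
t=2: queue=[C,G,B,E] q_used=0 → run C
t=3: queue=[C,G,B,E,F] q_used=1 → run C
t=4: queue=[C,G,B,E,F] q_used=2 → run C
t=5: queue=[G,B,E,F,C,D] q_used=0 → run G
t=6: queue=[G,B,E,F,C,D] q_used=1 → run G
t=7: queue=[G,B,E,F,C,D] q_used=2 → run G
t=8: queue=[B,E,F,C,D,G] q_used=0 → run B
t=9: queue=[B,E,F,C,D,G] q_used=1 → run B
t=10: queue=[B,E,F,C,D,G] q_used=2 → run B
t=11: queue=[E,F,C,D,G,B] q_used=0 → run E
t=12: queue=[E,F,C,D,G,B] q_used=1 → run E
t=13: queue=[E,F,C,D,G,B] q_used=2 → run E
t=14: queue=[F,C,D,G,B] q_used=0 → run F
t=15: queue=[F,C,D,G,B] q_used=1 → run F
t=16: queue=[F,C,D,G,B] q_used=2 → run F
t=17: queue=[C,D,G,B,F] q_used=0 → run C
t=18: queue=[C,D,G,B,F] q_used=1 → run C
t=19: queue=[D,G,B,F] q_used=0 → run D
t=20: queue=[D,G,B,F] q_used=1 → run D
t=21: queue=[D,G,B,F] q_used=2 → run D
t=22: queue=[G,B,F,D] q_used=0 → run G
t=23: queue=[G,B,F,D] q_used=1 → run G
t=24: queue=[B,F,D] q_used=0 → run B
t=25: queue=[B,F,D] q_used=1 → run B
t=26: queue=[B,F,D] q_used=2 → run B
t=27: queue=[F,D,B] q_used=0 → run F
t=28: queue=[F,D,B] q_used=1 → run F
t=29: queue=[D,B] q_used=0 → run D
t=30: queue=[D,B] q_used=1 → run D
t=31: queue=[B] q_used=0 → run B
t=32: queue=[B] q_used=1 → run B
t=33: (idle)
t=34: (idle)
t=35: (idle)
t=36: (idle)
t=37: (idle)

completion order = A, E, C, G, F, D, B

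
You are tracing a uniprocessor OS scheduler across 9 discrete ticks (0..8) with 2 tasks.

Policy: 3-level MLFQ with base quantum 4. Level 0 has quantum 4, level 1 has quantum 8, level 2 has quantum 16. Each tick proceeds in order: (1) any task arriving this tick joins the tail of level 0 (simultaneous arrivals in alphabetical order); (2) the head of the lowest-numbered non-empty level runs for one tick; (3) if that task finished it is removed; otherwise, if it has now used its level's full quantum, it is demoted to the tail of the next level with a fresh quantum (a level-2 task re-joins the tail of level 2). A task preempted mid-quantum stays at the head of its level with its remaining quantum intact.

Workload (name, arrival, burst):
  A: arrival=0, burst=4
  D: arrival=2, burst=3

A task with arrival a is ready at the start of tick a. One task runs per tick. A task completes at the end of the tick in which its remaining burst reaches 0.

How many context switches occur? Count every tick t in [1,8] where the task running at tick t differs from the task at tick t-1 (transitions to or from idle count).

t=0: L0/L1/L2 = A/-/- → run A
t=1: L0/L1/L2 = A/-/- → run A
t=2: L0/L1/L2 = AD/-/- → run A
t=3: L0/L1/L2 = AD/-/- → run A
t=4: L0/L1/L2 = D/-/- → run D
t=5: L0/L1/L2 = D/-/- → run D
t=6: L0/L1/L2 = D/-/- → run D
t=7: (idle)
t=8: (idle)

context switches = 2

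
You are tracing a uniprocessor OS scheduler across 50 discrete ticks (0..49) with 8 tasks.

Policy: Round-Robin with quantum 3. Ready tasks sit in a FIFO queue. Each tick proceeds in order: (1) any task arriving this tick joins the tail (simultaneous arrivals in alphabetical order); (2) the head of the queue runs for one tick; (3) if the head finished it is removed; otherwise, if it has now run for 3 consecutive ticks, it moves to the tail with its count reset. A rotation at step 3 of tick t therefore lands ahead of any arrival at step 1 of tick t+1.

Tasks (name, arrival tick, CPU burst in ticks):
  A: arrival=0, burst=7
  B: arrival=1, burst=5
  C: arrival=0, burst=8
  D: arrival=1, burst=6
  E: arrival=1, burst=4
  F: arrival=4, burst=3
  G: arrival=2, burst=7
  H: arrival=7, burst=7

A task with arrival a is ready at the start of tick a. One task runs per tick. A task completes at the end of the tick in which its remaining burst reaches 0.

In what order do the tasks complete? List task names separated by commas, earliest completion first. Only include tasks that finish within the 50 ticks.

completion order = F, B, D, E, A, C, G, H

t=0: queue=[A,C] q_used=0 → run A
t=1: queue=[A,C,B,D,E] q_used=1 → run A
t=2: queue=[A,C,B,D,E,G] q_used=2 → run A
t=3: queue=[C,B,D,E,G,A] q_used=0 → run C
t=4: queue=[C,B,D,E,G,A,F] q_used=1 → run C
t=5: queue=[C,B,D,E,G,A,F] q_used=2 → run C
t=6: queue=[B,D,E,G,A,F,C] q_used=0 → run B
t=7: queue=[B,D,E,G,A,F,C,H] q_used=1 → run B
t=8: queue=[B,D,E,G,A,F,C,H] q_used=2 → run B
t=9: queue=[D,E,G,A,F,C,H,B] q_used=0 → run D
t=10: queue=[D,E,G,A,F,C,H,B] q_used=1 → run D
t=11: queue=[D,E,G,A,F,C,H,B] q_used=2 → run D
t=12: queue=[E,G,A,F,C,H,B,D] q_used=0 → run E
t=13: queue=[E,G,A,F,C,H,B,D] q_used=1 → run E
t=14: queue=[E,G,A,F,C,H,B,D] q_used=2 → run E
t=15: queue=[G,A,F,C,H,B,D,E] q_used=0 → run G
t=16: queue=[G,A,F,C,H,B,D,E] q_used=1 → run G
t=17: queue=[G,A,F,C,H,B,D,E] q_used=2 → run G
t=18: queue=[A,F,C,H,B,D,E,G] q_used=0 → run A
t=19: queue=[A,F,C,H,B,D,E,G] q_used=1 → run A
t=20: queue=[A,F,C,H,B,D,E,G] q_used=2 → run A
t=21: queue=[F,C,H,B,D,E,G,A] q_used=0 → run F
t=22: queue=[F,C,H,B,D,E,G,A] q_used=1 → run F
t=23: queue=[F,C,H,B,D,E,G,A] q_used=2 → run F
t=24: queue=[C,H,B,D,E,G,A] q_used=0 → run C
t=25: queue=[C,H,B,D,E,G,A] q_used=1 → run C
t=26: queue=[C,H,B,D,E,G,A] q_used=2 → run C
t=27: queue=[H,B,D,E,G,A,C] q_used=0 → run H
t=28: queue=[H,B,D,E,G,A,C] q_used=1 → run H
t=29: queue=[H,B,D,E,G,A,C] q_used=2 → run H
t=30: queue=[B,D,E,G,A,C,H] q_used=0 → run B
t=31: queue=[B,D,E,G,A,C,H] q_used=1 → run B
t=32: queue=[D,E,G,A,C,H] q_used=0 → run D
t=33: queue=[D,E,G,A,C,H] q_used=1 → run D
t=34: queue=[D,E,G,A,C,H] q_used=2 → run D
t=35: queue=[E,G,A,C,H] q_used=0 → run E
t=36: queue=[G,A,C,H] q_used=0 → run G
t=37: queue=[G,A,C,H] q_used=1 → run G
t=38: queue=[G,A,C,H] q_used=2 → run G
t=39: queue=[A,C,H,G] q_used=0 → run A
t=40: queue=[C,H,G] q_used=0 → run C
t=41: queue=[C,H,G] q_used=1 → run C
t=42: queue=[H,G] q_used=0 → run H
t=43: queue=[H,G] q_used=1 → run H
t=44: queue=[H,G] q_used=2 → run H
t=45: queue=[G,H] q_used=0 → run G
t=46: queue=[H] q_used=0 → run H
t=47: (idle)
t=48: (idle)
t=49: (idle)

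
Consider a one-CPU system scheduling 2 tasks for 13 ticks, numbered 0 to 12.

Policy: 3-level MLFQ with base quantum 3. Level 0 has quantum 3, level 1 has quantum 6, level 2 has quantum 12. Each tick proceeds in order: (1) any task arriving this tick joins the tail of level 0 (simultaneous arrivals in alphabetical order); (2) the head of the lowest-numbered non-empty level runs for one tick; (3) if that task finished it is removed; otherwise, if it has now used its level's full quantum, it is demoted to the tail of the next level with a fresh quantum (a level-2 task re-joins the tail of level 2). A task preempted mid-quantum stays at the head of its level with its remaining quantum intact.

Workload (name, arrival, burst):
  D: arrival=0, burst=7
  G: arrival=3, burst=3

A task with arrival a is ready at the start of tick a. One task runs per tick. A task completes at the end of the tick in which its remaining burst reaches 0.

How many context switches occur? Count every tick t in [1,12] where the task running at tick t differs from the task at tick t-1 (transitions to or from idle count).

t=0: L0/L1/L2 = D/-/- → run D
t=1: L0/L1/L2 = D/-/- → run D
t=2: L0/L1/L2 = D/-/- → run D
t=3: L0/L1/L2 = G/D/- → run G
t=4: L0/L1/L2 = G/D/- → run G
t=5: L0/L1/L2 = G/D/- → run G
t=6: L0/L1/L2 = -/D/- → run D
t=7: L0/L1/L2 = -/D/- → run D
t=8: L0/L1/L2 = -/D/- → run D
t=9: L0/L1/L2 = -/D/- → run D
t=10: (idle)
t=11: (idle)
t=12: (idle)

context switches = 3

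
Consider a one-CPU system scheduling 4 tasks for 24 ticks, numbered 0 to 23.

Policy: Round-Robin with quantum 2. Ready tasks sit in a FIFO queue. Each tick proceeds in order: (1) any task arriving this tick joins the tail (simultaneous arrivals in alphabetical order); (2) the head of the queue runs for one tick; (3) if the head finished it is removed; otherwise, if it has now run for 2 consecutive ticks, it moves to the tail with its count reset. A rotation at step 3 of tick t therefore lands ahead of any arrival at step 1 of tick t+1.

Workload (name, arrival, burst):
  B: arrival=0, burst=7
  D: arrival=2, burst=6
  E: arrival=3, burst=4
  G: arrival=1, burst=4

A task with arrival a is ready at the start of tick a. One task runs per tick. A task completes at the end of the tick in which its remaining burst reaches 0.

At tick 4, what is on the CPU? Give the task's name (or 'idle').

running at tick 4 = B

t=0: queue=[B] q_used=0 → run B
t=1: queue=[B,G] q_used=1 → run B
t=2: queue=[G,B,D] q_used=0 → run G
t=3: queue=[G,B,D,E] q_used=1 → run G
t=4: queue=[B,D,E,G] q_used=0 → run B
t=5: queue=[B,D,E,G] q_used=1 → run B
t=6: queue=[D,E,G,B] q_used=0 → run D
t=7: queue=[D,E,G,B] q_used=1 → run D
t=8: queue=[E,G,B,D] q_used=0 → run E
t=9: queue=[E,G,B,D] q_used=1 → run E
t=10: queue=[G,B,D,E] q_used=0 → run G
t=11: queue=[G,B,D,E] q_used=1 → run G
t=12: queue=[B,D,E] q_used=0 → run B
t=13: queue=[B,D,E] q_used=1 → run B
t=14: queue=[D,E,B] q_used=0 → run D
t=15: queue=[D,E,B] q_used=1 → run D
t=16: queue=[E,B,D] q_used=0 → run E
t=17: queue=[E,B,D] q_used=1 → run E
t=18: queue=[B,D] q_used=0 → run B
t=19: queue=[D] q_used=0 → run D
t=20: queue=[D] q_used=1 → run D
t=21: (idle)
t=22: (idle)
t=23: (idle)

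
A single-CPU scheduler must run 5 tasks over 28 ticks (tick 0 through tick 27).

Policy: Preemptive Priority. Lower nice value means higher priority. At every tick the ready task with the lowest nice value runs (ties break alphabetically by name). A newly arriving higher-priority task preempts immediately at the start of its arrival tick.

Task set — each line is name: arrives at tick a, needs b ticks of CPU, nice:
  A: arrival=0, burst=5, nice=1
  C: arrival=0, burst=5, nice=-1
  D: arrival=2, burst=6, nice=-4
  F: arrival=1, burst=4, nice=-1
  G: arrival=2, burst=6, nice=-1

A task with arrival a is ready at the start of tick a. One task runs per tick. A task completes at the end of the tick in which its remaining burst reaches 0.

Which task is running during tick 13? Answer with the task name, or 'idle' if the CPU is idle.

running at tick 13 = F

t=0: ready={A,C} → run C
t=1: ready={A,C,F} → run C
t=2: ready={A,C,D,F,G} → run D
t=3: ready={A,C,D,F,G} → run D
t=4: ready={A,C,D,F,G} → run D
t=5: ready={A,C,D,F,G} → run D
t=6: ready={A,C,D,F,G} → run D
t=7: ready={A,C,D,F,G} → run D
t=8: ready={A,C,F,G} → run C
t=9: ready={A,C,F,G} → run C
t=10: ready={A,C,F,G} → run C
t=11: ready={A,F,G} → run F
t=12: ready={A,F,G} → run F
t=13: ready={A,F,G} → run F
t=14: ready={A,F,G} → run F
t=15: ready={A,G} → run G
t=16: ready={A,G} → run G
t=17: ready={A,G} → run G
t=18: ready={A,G} → run G
t=19: ready={A,G} → run G
t=20: ready={A,G} → run G
t=21: ready={A} → run A
t=22: ready={A} → run A
t=23: ready={A} → run A
t=24: ready={A} → run A
t=25: ready={A} → run A
t=26: (idle)
t=27: (idle)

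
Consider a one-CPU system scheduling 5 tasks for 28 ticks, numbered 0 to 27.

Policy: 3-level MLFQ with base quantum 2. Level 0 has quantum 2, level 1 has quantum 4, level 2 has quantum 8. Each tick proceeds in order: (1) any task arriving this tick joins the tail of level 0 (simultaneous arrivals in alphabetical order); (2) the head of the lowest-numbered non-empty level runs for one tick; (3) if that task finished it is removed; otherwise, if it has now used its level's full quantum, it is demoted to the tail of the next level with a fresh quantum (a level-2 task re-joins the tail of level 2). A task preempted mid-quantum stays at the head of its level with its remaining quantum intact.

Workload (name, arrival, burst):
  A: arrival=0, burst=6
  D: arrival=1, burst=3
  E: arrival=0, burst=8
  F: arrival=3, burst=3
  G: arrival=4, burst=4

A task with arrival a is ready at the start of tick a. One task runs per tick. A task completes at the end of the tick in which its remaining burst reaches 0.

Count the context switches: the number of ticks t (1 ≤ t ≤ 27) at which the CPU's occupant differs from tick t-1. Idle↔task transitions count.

t=0: L0/L1/L2 = AE/-/- → run A
t=1: L0/L1/L2 = AED/-/- → run A
t=2: L0/L1/L2 = ED/A/- → run E
t=3: L0/L1/L2 = EDF/A/- → run E
t=4: L0/L1/L2 = DFG/AE/- → run D
t=5: L0/L1/L2 = DFG/AE/- → run D
t=6: L0/L1/L2 = FG/AED/- → run F
t=7: L0/L1/L2 = FG/AED/- → run F
t=8: L0/L1/L2 = G/AEDF/- → run G
t=9: L0/L1/L2 = G/AEDF/- → run G
t=10: L0/L1/L2 = -/AEDFG/- → run A
t=11: L0/L1/L2 = -/AEDFG/- → run A
t=12: L0/L1/L2 = -/AEDFG/- → run A
t=13: L0/L1/L2 = -/AEDFG/- → run A
t=14: L0/L1/L2 = -/EDFG/- → run E
t=15: L0/L1/L2 = -/EDFG/- → run E
t=16: L0/L1/L2 = -/EDFG/- → run E
t=17: L0/L1/L2 = -/EDFG/- → run E
t=18: L0/L1/L2 = -/DFG/E → run D
t=19: L0/L1/L2 = -/FG/E → run F
t=20: L0/L1/L2 = -/G/E → run G
t=21: L0/L1/L2 = -/G/E → run G
t=22: L0/L1/L2 = -/-/E → run E
t=23: L0/L1/L2 = -/-/E → run E
t=24: (idle)
t=25: (idle)
t=26: (idle)
t=27: (idle)

context switches = 11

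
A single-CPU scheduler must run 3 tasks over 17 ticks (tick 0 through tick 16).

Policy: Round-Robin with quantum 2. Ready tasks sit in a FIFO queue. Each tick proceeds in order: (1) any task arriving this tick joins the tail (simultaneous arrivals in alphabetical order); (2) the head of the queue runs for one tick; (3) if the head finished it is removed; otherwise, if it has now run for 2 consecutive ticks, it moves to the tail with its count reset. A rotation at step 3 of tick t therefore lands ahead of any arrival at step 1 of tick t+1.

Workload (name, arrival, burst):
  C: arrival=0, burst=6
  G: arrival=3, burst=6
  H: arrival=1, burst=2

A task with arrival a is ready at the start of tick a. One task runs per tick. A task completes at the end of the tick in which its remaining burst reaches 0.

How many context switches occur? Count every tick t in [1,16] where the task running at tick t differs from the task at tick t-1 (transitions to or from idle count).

context switches = 6

t=0: queue=[C] q_used=0 → run C
t=1: queue=[C,H] q_used=1 → run C
t=2: queue=[H,C] q_used=0 → run H
t=3: queue=[H,C,G] q_used=1 → run H
t=4: queue=[C,G] q_used=0 → run C
t=5: queue=[C,G] q_used=1 → run C
t=6: queue=[G,C] q_used=0 → run G
t=7: queue=[G,C] q_used=1 → run G
t=8: queue=[C,G] q_used=0 → run C
t=9: queue=[C,G] q_used=1 → run C
t=10: queue=[G] q_used=0 → run G
t=11: queue=[G] q_used=1 → run G
t=12: queue=[G] q_used=0 → run G
t=13: queue=[G] q_used=1 → run G
t=14: (idle)
t=15: (idle)
t=16: (idle)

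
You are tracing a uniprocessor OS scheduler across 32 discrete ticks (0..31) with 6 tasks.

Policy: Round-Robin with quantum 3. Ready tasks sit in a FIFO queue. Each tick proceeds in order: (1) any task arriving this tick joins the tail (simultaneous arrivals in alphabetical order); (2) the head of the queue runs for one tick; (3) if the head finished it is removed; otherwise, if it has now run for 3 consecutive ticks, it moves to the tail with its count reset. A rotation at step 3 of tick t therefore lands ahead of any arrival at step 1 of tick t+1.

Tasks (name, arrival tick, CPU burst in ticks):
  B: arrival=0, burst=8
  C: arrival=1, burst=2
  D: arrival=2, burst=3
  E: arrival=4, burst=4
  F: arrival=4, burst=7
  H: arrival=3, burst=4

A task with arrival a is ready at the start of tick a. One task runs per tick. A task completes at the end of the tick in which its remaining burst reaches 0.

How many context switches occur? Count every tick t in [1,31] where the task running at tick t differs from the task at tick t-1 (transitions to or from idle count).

t=0: queue=[B] q_used=0 → run B
t=1: queue=[B,C] q_used=1 → run B
t=2: queue=[B,C,D] q_used=2 → run B
t=3: queue=[C,D,B,H] q_used=0 → run C
t=4: queue=[C,D,B,H,E,F] q_used=1 → run C
t=5: queue=[D,B,H,E,F] q_used=0 → run D
t=6: queue=[D,B,H,E,F] q_used=1 → run D
t=7: queue=[D,B,H,E,F] q_used=2 → run D
t=8: queue=[B,H,E,F] q_used=0 → run B
t=9: queue=[B,H,E,F] q_used=1 → run B
t=10: queue=[B,H,E,F] q_used=2 → run B
t=11: queue=[H,E,F,B] q_used=0 → run H
t=12: queue=[H,E,F,B] q_used=1 → run H
t=13: queue=[H,E,F,B] q_used=2 → run H
t=14: queue=[E,F,B,H] q_used=0 → run E
t=15: queue=[E,F,B,H] q_used=1 → run E
t=16: queue=[E,F,B,H] q_used=2 → run E
t=17: queue=[F,B,H,E] q_used=0 → run F
t=18: queue=[F,B,H,E] q_used=1 → run F
t=19: queue=[F,B,H,E] q_used=2 → run F
t=20: queue=[B,H,E,F] q_used=0 → run B
t=21: queue=[B,H,E,F] q_used=1 → run B
t=22: queue=[H,E,F] q_used=0 → run H
t=23: queue=[E,F] q_used=0 → run E
t=24: queue=[F] q_used=0 → run F
t=25: queue=[F] q_used=1 → run F
t=26: queue=[F] q_used=2 → run F
t=27: queue=[F] q_used=0 → run F
t=28: (idle)
t=29: (idle)
t=30: (idle)
t=31: (idle)

context switches = 11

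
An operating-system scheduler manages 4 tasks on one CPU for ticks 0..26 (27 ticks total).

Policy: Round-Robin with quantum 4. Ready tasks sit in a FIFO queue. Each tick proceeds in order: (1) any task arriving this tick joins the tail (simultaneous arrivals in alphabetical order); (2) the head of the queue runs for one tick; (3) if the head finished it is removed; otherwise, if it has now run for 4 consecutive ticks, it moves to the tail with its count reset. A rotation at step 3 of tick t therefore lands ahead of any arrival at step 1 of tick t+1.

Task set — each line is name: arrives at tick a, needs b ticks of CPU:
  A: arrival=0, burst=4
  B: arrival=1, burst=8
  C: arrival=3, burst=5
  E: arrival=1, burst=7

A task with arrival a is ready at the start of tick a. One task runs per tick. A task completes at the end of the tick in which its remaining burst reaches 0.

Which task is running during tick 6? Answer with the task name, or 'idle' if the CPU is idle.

running at tick 6 = B

t=0: queue=[A] q_used=0 → run A
t=1: queue=[A,B,E] q_used=1 → run A
t=2: queue=[A,B,E] q_used=2 → run A
t=3: queue=[A,B,E,C] q_used=3 → run A
t=4: queue=[B,E,C] q_used=0 → run B
t=5: queue=[B,E,C] q_used=1 → run B
t=6: queue=[B,E,C] q_used=2 → run B
t=7: queue=[B,E,C] q_used=3 → run B
t=8: queue=[E,C,B] q_used=0 → run E
t=9: queue=[E,C,B] q_used=1 → run E
t=10: queue=[E,C,B] q_used=2 → run E
t=11: queue=[E,C,B] q_used=3 → run E
t=12: queue=[C,B,E] q_used=0 → run C
t=13: queue=[C,B,E] q_used=1 → run C
t=14: queue=[C,B,E] q_used=2 → run C
t=15: queue=[C,B,E] q_used=3 → run C
t=16: queue=[B,E,C] q_used=0 → run B
t=17: queue=[B,E,C] q_used=1 → run B
t=18: queue=[B,E,C] q_used=2 → run B
t=19: queue=[B,E,C] q_used=3 → run B
t=20: queue=[E,C] q_used=0 → run E
t=21: queue=[E,C] q_used=1 → run E
t=22: queue=[E,C] q_used=2 → run E
t=23: queue=[C] q_used=0 → run C
t=24: (idle)
t=25: (idle)
t=26: (idle)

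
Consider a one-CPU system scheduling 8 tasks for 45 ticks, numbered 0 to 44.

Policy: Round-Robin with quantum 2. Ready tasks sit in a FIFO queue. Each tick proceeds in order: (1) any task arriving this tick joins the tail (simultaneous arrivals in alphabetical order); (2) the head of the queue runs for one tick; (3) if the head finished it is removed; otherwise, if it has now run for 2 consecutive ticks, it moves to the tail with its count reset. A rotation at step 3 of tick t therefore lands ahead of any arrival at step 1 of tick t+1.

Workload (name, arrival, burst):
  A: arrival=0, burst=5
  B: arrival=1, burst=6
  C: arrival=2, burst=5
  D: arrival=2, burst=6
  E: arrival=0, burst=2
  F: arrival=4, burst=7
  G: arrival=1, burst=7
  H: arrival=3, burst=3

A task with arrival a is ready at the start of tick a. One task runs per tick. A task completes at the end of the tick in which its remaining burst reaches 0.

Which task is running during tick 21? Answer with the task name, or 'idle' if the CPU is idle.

t=0: queue=[A,E] q_used=0 → run A
t=1: queue=[A,E,B,G] q_used=1 → run A
t=2: queue=[E,B,G,A,C,D] q_used=0 → run E
t=3: queue=[E,B,G,A,C,D,H] q_used=1 → run E
t=4: queue=[B,G,A,C,D,H,F] q_used=0 → run B
t=5: queue=[B,G,A,C,D,H,F] q_used=1 → run B
t=6: queue=[G,A,C,D,H,F,B] q_used=0 → run G
t=7: queue=[G,A,C,D,H,F,B] q_used=1 → run G
t=8: queue=[A,C,D,H,F,B,G] q_used=0 → run A
t=9: queue=[A,C,D,H,F,B,G] q_used=1 → run A
t=10: queue=[C,D,H,F,B,G,A] q_used=0 → run C
t=11: queue=[C,D,H,F,B,G,A] q_used=1 → run C
t=12: queue=[D,H,F,B,G,A,C] q_used=0 → run D
t=13: queue=[D,H,F,B,G,A,C] q_used=1 → run D
t=14: queue=[H,F,B,G,A,C,D] q_used=0 → run H
t=15: queue=[H,F,B,G,A,C,D] q_used=1 → run H
t=16: queue=[F,B,G,A,C,D,H] q_used=0 → run F
t=17: queue=[F,B,G,A,C,D,H] q_used=1 → run F
t=18: queue=[B,G,A,C,D,H,F] q_used=0 → run B
t=19: queue=[B,G,A,C,D,H,F] q_used=1 → run B
t=20: queue=[G,A,C,D,H,F,B] q_used=0 → run G
t=21: queue=[G,A,C,D,H,F,B] q_used=1 → run G
t=22: queue=[A,C,D,H,F,B,G] q_used=0 → run A
t=23: queue=[C,D,H,F,B,G] q_used=0 → run C
t=24: queue=[C,D,H,F,B,G] q_used=1 → run C
t=25: queue=[D,H,F,B,G,C] q_used=0 → run D
t=26: queue=[D,H,F,B,G,C] q_used=1 → run D
t=27: queue=[H,F,B,G,C,D] q_used=0 → run H
t=28: queue=[F,B,G,C,D] q_used=0 → run F
t=29: queue=[F,B,G,C,D] q_used=1 → run F
t=30: queue=[B,G,C,D,F] q_used=0 → run B
t=31: queue=[B,G,C,D,F] q_used=1 → run B
t=32: queue=[G,C,D,F] q_used=0 → run G
t=33: queue=[G,C,D,F] q_used=1 → run G
t=34: queue=[C,D,F,G] q_used=0 → run C
t=35: queue=[D,F,G] q_used=0 → run D
t=36: queue=[D,F,G] q_used=1 → run D
t=37: queue=[F,G] q_used=0 → run F
t=38: queue=[F,G] q_used=1 → run F
t=39: queue=[G,F] q_used=0 → run G
t=40: queue=[F] q_used=0 → run F
t=41: (idle)
t=42: (idle)
t=43: (idle)
t=44: (idle)

running at tick 21 = G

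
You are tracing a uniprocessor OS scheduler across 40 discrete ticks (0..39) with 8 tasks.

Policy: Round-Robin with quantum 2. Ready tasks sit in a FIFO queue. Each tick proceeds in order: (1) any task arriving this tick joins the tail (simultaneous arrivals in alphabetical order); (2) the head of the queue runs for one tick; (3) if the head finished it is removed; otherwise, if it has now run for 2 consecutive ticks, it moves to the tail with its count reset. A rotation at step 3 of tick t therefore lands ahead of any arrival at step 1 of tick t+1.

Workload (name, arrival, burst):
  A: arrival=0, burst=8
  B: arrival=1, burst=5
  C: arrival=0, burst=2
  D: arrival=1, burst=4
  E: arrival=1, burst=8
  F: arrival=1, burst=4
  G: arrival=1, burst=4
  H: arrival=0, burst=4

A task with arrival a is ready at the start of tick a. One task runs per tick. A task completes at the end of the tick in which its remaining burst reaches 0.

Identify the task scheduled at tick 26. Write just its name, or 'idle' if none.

t=0: queue=[A,C,H] q_used=0 → run A
t=1: queue=[A,C,H,B,D,E,F,G] q_used=1 → run A
t=2: queue=[C,H,B,D,E,F,G,A] q_used=0 → run C
t=3: queue=[C,H,B,D,E,F,G,A] q_used=1 → run C
t=4: queue=[H,B,D,E,F,G,A] q_used=0 → run H
t=5: queue=[H,B,D,E,F,G,A] q_used=1 → run H
t=6: queue=[B,D,E,F,G,A,H] q_used=0 → run B
t=7: queue=[B,D,E,F,G,A,H] q_used=1 → run B
t=8: queue=[D,E,F,G,A,H,B] q_used=0 → run D
t=9: queue=[D,E,F,G,A,H,B] q_used=1 → run D
t=10: queue=[E,F,G,A,H,B,D] q_used=0 → run E
t=11: queue=[E,F,G,A,H,B,D] q_used=1 → run E
t=12: queue=[F,G,A,H,B,D,E] q_used=0 → run F
t=13: queue=[F,G,A,H,B,D,E] q_used=1 → run F
t=14: queue=[G,A,H,B,D,E,F] q_used=0 → run G
t=15: queue=[G,A,H,B,D,E,F] q_used=1 → run G
t=16: queue=[A,H,B,D,E,F,G] q_used=0 → run A
t=17: queue=[A,H,B,D,E,F,G] q_used=1 → run A
t=18: queue=[H,B,D,E,F,G,A] q_used=0 → run H
t=19: queue=[H,B,D,E,F,G,A] q_used=1 → run H
t=20: queue=[B,D,E,F,G,A] q_used=0 → run B
t=21: queue=[B,D,E,F,G,A] q_used=1 → run B
t=22: queue=[D,E,F,G,A,B] q_used=0 → run D
t=23: queue=[D,E,F,G,A,B] q_used=1 → run D
t=24: queue=[E,F,G,A,B] q_used=0 → run E
t=25: queue=[E,F,G,A,B] q_used=1 → run E
t=26: queue=[F,G,A,B,E] q_used=0 → run F
t=27: queue=[F,G,A,B,E] q_used=1 → run F
t=28: queue=[G,A,B,E] q_used=0 → run G
t=29: queue=[G,A,B,E] q_used=1 → run G
t=30: queue=[A,B,E] q_used=0 → run A
t=31: queue=[A,B,E] q_used=1 → run A
t=32: queue=[B,E,A] q_used=0 → run B
t=33: queue=[E,A] q_used=0 → run E
t=34: queue=[E,A] q_used=1 → run E
t=35: queue=[A,E] q_used=0 → run A
t=36: queue=[A,E] q_used=1 → run A
t=37: queue=[E] q_used=0 → run E
t=38: queue=[E] q_used=1 → run E
t=39: (idle)

running at tick 26 = F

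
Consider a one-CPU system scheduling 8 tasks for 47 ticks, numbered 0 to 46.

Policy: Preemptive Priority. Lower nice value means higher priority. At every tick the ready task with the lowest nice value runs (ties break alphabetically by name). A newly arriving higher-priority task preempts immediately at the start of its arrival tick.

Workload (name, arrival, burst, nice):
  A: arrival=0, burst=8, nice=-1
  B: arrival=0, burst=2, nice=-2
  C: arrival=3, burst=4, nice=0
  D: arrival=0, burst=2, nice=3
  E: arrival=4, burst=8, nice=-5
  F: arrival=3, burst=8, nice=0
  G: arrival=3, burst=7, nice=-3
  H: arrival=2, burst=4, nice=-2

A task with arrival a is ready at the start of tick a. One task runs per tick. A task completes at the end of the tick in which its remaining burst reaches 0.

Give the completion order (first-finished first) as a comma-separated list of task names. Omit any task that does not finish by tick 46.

t=0: ready={A,B,D} → run B
t=1: ready={A,B,D} → run B
t=2: ready={A,D,H} → run H
t=3: ready={A,C,D,F,G,H} → run G
t=4: ready={A,C,D,E,F,G,H} → run E
t=5: ready={A,C,D,E,F,G,H} → run E
t=6: ready={A,C,D,E,F,G,H} → run E
t=7: ready={A,C,D,E,F,G,H} → run E
t=8: ready={A,C,D,E,F,G,H} → run E
t=9: ready={A,C,D,E,F,G,H} → run E
t=10: ready={A,C,D,E,F,G,H} → run E
t=11: ready={A,C,D,E,F,G,H} → run E
t=12: ready={A,C,D,F,G,H} → run G
t=13: ready={A,C,D,F,G,H} → run G
t=14: ready={A,C,D,F,G,H} → run G
t=15: ready={A,C,D,F,G,H} → run G
t=16: ready={A,C,D,F,G,H} → run G
t=17: ready={A,C,D,F,G,H} → run G
t=18: ready={A,C,D,F,H} → run H
t=19: ready={A,C,D,F,H} → run H
t=20: ready={A,C,D,F,H} → run H
t=21: ready={A,C,D,F} → run A
t=22: ready={A,C,D,F} → run A
t=23: ready={A,C,D,F} → run A
t=24: ready={A,C,D,F} → run A
t=25: ready={A,C,D,F} → run A
t=26: ready={A,C,D,F} → run A
t=27: ready={A,C,D,F} → run A
t=28: ready={A,C,D,F} → run A
t=29: ready={C,D,F} → run C
t=30: ready={C,D,F} → run C
t=31: ready={C,D,F} → run C
t=32: ready={C,D,F} → run C
t=33: ready={D,F} → run F
t=34: ready={D,F} → run F
t=35: ready={D,F} → run F
t=36: ready={D,F} → run F
t=37: ready={D,F} → run F
t=38: ready={D,F} → run F
t=39: ready={D,F} → run F
t=40: ready={D,F} → run F
t=41: ready={D} → run D
t=42: ready={D} → run D
t=43: (idle)
t=44: (idle)
t=45: (idle)
t=46: (idle)

completion order = B, E, G, H, A, C, F, D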